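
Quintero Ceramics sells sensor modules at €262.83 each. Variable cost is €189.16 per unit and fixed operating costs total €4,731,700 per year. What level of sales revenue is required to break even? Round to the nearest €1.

CM per unit = €262.83 − €189.16 = €73.67; CM ratio = €73.67 / €262.83 = 0.2803.
Break-even sales = FC ÷ CM ratio = €4,731,700 × €262.83 / €73.67 = €16,881,128.

€16,881,128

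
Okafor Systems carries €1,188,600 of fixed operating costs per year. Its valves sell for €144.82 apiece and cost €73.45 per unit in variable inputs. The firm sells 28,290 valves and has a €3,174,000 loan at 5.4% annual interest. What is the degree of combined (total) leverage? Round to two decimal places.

At 28,290 units, contribution = 28,290 × €71.37 = €2,019,057.30.
EBIT = €2,019,057.30 − €1,188,600 = €830,457.30. Interest = €171,396.00.
DOL = €2,019,057.30 ÷ €830,457.30 = 2.4313; DFL = €830,457.30 ÷ €659,061.30 = 1.2601.
Combined leverage = 2.4313 × 1.2601 = 3.0637.

3.06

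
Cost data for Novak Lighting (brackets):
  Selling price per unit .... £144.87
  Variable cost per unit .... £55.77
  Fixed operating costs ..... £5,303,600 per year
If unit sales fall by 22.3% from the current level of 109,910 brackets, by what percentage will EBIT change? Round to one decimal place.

At 109,910 units, contribution = 109,910 × £89.10 = £9,792,981.00.
Operating income = contribution − fixed costs = £9,792,981.00 − £5,303,600 = £4,489,381.00.
DOL = contribution ÷ EBIT = £9,792,981.00 ÷ £4,489,381.00 = 2.1814.
%ΔEBIT = DOL × %ΔSales = 2.1814 × -22.3% = -48.6%.

-48.6%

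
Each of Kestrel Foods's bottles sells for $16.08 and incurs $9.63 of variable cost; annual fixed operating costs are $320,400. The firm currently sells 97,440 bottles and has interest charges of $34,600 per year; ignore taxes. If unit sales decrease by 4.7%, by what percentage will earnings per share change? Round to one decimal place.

Total contribution margin = 97,440 × $6.45 = $628,488.00.
Subtracting fixed costs: EBIT = $628,488.00 − $320,400 = $308,088.00.
After interest of $34,600.00, pre-tax earnings = $273,488.00.
Degree of combined leverage = contribution ÷ (EBIT − I) = $628,488.00 ÷ $273,488.00 = 2.2980.
EPS therefore changes by 2.2980 × (-4.7%) = -10.8%.

-10.8%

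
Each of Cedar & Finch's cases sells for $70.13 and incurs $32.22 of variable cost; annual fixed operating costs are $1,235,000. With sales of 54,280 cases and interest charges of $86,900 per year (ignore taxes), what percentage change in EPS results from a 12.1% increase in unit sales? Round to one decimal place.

+33.8%

Total contribution margin = 54,280 × $37.91 = $2,057,754.80.
EBIT = $2,057,754.80 − $1,235,000 = $822,754.80.
After interest of $86,900.00, pre-tax earnings = $735,854.80.
DCL = total CM / (EBIT − I) = $2,057,754.80 / $735,854.80 = 2.7964.
EPS therefore changes by 2.7964 × (+12.1%) = +33.8%.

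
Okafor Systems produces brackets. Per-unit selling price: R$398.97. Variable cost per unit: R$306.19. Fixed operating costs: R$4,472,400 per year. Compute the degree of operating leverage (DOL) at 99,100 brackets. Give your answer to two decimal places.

1.95

Contribution at this volume is 99,100 × R$92.78 = R$9,194,498.00.
EBIT = R$9,194,498.00 − R$4,472,400 = R$4,722,098.00.
DOL = contribution ÷ EBIT = R$9,194,498.00 ÷ R$4,722,098.00 = 1.9471.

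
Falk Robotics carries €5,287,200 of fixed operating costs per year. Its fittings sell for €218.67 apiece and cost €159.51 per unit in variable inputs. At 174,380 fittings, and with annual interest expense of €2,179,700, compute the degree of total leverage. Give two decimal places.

3.62

Total contribution margin = 174,380 × €59.16 = €10,316,320.80.
EBIT = €10,316,320.80 − €5,287,200 = €5,029,120.80. Interest = €2,179,700.00, so EBIT − I = €2,849,420.80.
Degree of total leverage = total CM / (EBIT − interest) = €10,316,320.80 / €2,849,420.80 = 3.6205.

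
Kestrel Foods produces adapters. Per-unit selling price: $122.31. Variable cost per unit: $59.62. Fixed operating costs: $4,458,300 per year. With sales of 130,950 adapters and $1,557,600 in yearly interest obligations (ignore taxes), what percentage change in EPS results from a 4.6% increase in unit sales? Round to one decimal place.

Total contribution margin = 130,950 × $62.69 = $8,209,255.50.
Subtracting fixed costs: EBIT = $8,209,255.50 − $4,458,300 = $3,750,955.50.
Interest = $1,557,600.00, so EBIT − I = $2,193,355.50.
Degree of combined leverage = contribution ÷ (EBIT − I) = $8,209,255.50 ÷ $2,193,355.50 = 3.7428.
%ΔEPS = DCL × %ΔSales = 3.7428 × +4.6% = +17.2%.

+17.2%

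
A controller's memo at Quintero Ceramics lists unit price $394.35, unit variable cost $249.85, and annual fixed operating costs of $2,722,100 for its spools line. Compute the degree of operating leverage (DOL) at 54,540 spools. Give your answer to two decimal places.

Total contribution margin = 54,540 × $144.50 = $7,881,030.00.
Subtracting fixed costs: EBIT = $7,881,030.00 − $2,722,100 = $5,158,930.00.
Degree of operating leverage = $7,881,030.00 / $5,158,930.00 = 1.5276.

1.53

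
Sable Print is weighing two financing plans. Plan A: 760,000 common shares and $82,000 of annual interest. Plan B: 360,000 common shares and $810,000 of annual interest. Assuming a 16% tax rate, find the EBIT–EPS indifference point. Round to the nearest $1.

At indifference, (EBIT − 82,000)(1 − t)/760,000 = (EBIT − 810,000)(1 − t)/360,000.
The (1 − t) factor cancels: (EBIT − 82,000) × 360,000 = (EBIT − 810,000) × 760,000.
Solving, EBIT = (810,000·760,000 − 82,000·360,000) / (760,000 − 360,000) = 586,080,000,000 / 400,000 = 1,465,200.00.

$1,465,200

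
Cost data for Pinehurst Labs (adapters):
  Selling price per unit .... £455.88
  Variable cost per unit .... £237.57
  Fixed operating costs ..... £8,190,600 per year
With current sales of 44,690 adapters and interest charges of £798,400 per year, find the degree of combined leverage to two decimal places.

12.72

Total contribution margin = 44,690 × £218.31 = £9,756,273.90.
EBIT = £9,756,273.90 − £8,190,600 = £1,565,673.90. Interest = £798,400.00, so EBIT − I = £767,273.90.
Degree of total leverage = total CM / (EBIT − interest) = £9,756,273.90 / £767,273.90 = 12.7155.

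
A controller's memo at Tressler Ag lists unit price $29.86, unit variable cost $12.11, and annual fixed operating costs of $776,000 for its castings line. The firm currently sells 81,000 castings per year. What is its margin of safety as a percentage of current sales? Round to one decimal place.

46.0%

Each unit contributes $29.86 − $12.11 = $17.75. Break-even units = $776,000 ÷ $17.75 = 43,718.31; break-even revenue = 43,718.31 × $29.86 = $1,305,428.73.
Actual sales revenue = 81,000 × $29.86 = $2,418,660.00.
Margin of safety = ($2,418,660.00 − $1,305,428.73) ÷ $2,418,660.00 = 46.0%.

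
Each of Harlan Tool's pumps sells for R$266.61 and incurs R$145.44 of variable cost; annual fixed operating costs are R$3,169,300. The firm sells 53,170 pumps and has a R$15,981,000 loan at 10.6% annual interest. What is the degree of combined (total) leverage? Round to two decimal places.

4.08

Contribution at this volume is 53,170 × R$121.17 = R$6,442,608.90.
Subtracting fixed costs: EBIT = R$6,442,608.90 − R$3,169,300 = R$3,273,308.90. Interest = R$1,693,986.00.
DOL = R$6,442,608.90 ÷ R$3,273,308.90 = 1.9682; DFL = R$3,273,308.90 ÷ R$1,579,322.90 = 2.0726.
Combined leverage = 1.9682 × 2.0726 = 4.0793.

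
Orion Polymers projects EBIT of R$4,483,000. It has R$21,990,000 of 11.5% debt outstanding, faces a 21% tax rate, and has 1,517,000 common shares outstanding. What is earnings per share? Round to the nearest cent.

R$1.02

Pre-tax income = R$4,483,000 − R$2,528,850.00 = R$1,954,150.00.
Net income = R$1,954,150.00 × (1 − 0.21) = R$1,543,778.50.
Per share: R$1,543,778.50 / 1,517,000 shares = R$1.02.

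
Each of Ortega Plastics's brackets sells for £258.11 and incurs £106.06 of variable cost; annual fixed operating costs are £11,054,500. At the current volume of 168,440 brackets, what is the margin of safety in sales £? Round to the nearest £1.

£24,710,662

Unit CM = price − variable cost = £258.11 − £106.06 = £152.05. Break-even units = £11,054,500 ÷ £152.05 = 72,703.06; break-even revenue = 72,703.06 × £258.11 = £18,765,386.35.
Actual sales revenue = 168,440 × £258.11 = £43,476,048.40.
Margin of safety = £43,476,048.40 − £18,765,386.35 = £24,710,662.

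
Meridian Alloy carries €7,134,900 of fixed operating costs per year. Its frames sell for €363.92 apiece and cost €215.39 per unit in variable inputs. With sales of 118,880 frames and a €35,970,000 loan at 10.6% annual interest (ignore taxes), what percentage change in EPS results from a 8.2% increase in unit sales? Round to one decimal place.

Total contribution margin = 118,880 × €148.53 = €17,657,246.40.
Operating income = contribution − fixed costs = €17,657,246.40 − €7,134,900 = €10,522,346.40.
Interest = €3,812,820.00, so EBIT − I = €6,709,526.40.
Degree of combined leverage = contribution ÷ (EBIT − I) = €17,657,246.40 ÷ €6,709,526.40 = 2.6317.
%ΔEPS = DCL × %ΔSales = 2.6317 × +8.2% = +21.6%.

+21.6%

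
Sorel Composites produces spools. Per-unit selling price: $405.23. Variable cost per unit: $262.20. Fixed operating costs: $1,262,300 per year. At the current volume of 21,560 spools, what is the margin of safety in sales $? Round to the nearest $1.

Contribution margin per unit = $405.23 − $262.20 = $143.03. Break-even units = $1,262,300 ÷ $143.03 = 8,825.42; break-even revenue = 8,825.42 × $405.23 = $3,576,325.45.
Actual sales revenue = 21,560 × $405.23 = $8,736,758.80.
Margin of safety = $8,736,758.80 − $3,576,325.45 = $5,160,433.

$5,160,433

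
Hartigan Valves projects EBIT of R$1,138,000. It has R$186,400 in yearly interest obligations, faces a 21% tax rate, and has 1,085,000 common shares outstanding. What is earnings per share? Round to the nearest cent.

R$0.69

Pre-tax income = R$1,138,000 − R$186,400.00 = R$951,600.00.
Net income = R$951,600.00 × (1 − 0.21) = R$751,764.00.
Per share: R$751,764.00 / 1,085,000 shares = R$0.69.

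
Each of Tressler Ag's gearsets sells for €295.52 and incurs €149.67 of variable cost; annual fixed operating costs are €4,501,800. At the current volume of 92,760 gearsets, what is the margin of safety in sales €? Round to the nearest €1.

€18,290,927

Each unit contributes €295.52 − €149.67 = €145.85. Break-even units = €4,501,800 ÷ €145.85 = 30,865.96; break-even revenue = 30,865.96 × €295.52 = €9,121,507.96.
Current sales = 92,760 × €295.52 = €27,412,435.20.
Margin of safety = €27,412,435.20 − €9,121,507.96 = €18,290,927.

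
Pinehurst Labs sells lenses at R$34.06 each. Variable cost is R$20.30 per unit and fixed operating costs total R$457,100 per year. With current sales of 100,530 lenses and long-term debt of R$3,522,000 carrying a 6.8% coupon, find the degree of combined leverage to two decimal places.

Contribution at this volume is 100,530 × R$13.76 = R$1,383,292.80.
EBIT = R$1,383,292.80 − R$457,100 = R$926,192.80. Interest = R$239,496.00, so EBIT − I = R$686,696.80.
Degree of total leverage = total CM / (EBIT − interest) = R$1,383,292.80 / R$686,696.80 = 2.0144.

2.01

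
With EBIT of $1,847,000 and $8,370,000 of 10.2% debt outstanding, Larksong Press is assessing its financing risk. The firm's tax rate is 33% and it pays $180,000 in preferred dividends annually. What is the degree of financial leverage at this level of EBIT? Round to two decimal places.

2.55

Annual interest charges come to $853,740.00.
Preferred dividends grossed up pre-tax: $180,000 / (1 − 0.33) = $268,656.72.
DFL = EBIT ÷ [EBIT − I − D_p/(1−t)] = $1,847,000 ÷ [$1,847,000 − $853,740.00 − $268,656.72] = $1,847,000 ÷ $724,603.28 = 2.5490.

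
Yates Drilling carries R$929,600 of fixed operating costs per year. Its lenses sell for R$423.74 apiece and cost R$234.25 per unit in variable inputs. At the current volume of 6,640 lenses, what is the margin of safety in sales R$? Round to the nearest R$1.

Each unit contributes R$423.74 − R$234.25 = R$189.49. Break-even units = R$929,600 ÷ R$189.49 = 4,905.80; break-even revenue = 4,905.80 × R$423.74 = R$2,078,783.60.
Actual sales revenue = 6,640 × R$423.74 = R$2,813,633.60.
Margin of safety = R$2,813,633.60 − R$2,078,783.60 = R$734,850.

R$734,850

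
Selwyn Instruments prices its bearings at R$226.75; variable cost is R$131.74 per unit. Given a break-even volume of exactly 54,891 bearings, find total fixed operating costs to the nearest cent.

R$5,215,193.91

Unit CM = price − variable cost = R$226.75 − R$131.74 = R$95.01.
Since BE = FC / CM, FC = 54,891 × R$95.01 = R$5,215,193.91.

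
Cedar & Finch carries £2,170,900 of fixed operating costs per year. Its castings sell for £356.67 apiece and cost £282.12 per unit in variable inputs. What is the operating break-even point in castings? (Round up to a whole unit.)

Unit CM = price − variable cost = £356.67 − £282.12 = £74.55.
Units to break even: £2,170,900 ÷ £74.55 = 29,120.05, rounded up to 29,121.

29,121 castings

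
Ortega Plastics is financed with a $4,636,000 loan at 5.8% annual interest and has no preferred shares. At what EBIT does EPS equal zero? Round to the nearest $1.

Annual interest = 5.8% × $4,636,000 = $268,888.00.
Without preferred stock the financial break-even is simply EBIT = interest = $268,888.00.

$268,888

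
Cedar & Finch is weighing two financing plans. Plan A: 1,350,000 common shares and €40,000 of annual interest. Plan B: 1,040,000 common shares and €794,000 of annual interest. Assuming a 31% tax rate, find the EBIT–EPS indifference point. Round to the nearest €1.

€3,323,548

Set EPS_A = EPS_B: (EBIT − €40,000)(1 − 0.31) ÷ 1,350,000 = (EBIT − €794,000)(1 − 0.31) ÷ 1,040,000.
Cancelling (1 − t) and cross-multiplying: 1,040,000·(EBIT − 40,000) = 1,350,000·(EBIT − 794,000).
EBIT × (1,350,000 − 1,040,000) = 794,000 × 1,350,000 − 40,000 × 1,040,000 = 1,030,300,000,000, so EBIT = 1,030,300,000,000 ÷ 310,000 = 3,323,548.39.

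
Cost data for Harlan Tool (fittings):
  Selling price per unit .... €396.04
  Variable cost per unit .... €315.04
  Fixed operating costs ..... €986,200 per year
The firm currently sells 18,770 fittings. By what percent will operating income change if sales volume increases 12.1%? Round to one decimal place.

+34.4%

At 18,770 units, contribution = 18,770 × €81.00 = €1,520,370.00.
Subtracting fixed costs: EBIT = €1,520,370.00 − €986,200 = €534,170.00.
So DOL = total CM / EBIT = €1,520,370.00 / €534,170.00 = 2.8462.
So EBIT moves 2.8462 × (+12.1%) = +34.4%.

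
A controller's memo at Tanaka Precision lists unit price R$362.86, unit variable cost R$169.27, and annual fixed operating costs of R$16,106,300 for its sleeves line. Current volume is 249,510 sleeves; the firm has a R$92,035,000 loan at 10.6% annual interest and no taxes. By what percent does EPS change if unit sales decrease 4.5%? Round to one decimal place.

Contribution at this volume is 249,510 × R$193.59 = R$48,302,640.90.
Subtracting fixed costs: EBIT = R$48,302,640.90 − R$16,106,300 = R$32,196,340.90.
After interest of R$9,755,710.00, pre-tax earnings = R$22,440,630.90.
DCL = total CM / (EBIT − I) = R$48,302,640.90 / R$22,440,630.90 = 2.1525.
%ΔEPS = DCL × %ΔSales = 2.1525 × -4.5% = -9.7%.

-9.7%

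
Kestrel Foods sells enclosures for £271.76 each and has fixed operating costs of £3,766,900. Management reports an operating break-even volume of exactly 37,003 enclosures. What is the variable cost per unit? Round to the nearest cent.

£169.96

At break-even, FC = Q × (P − VC), so P − VC = £3,766,900 ÷ 37,003 = £101.7999.
Hence VC = price − CM = £271.76 − £101.7999 = £169.96.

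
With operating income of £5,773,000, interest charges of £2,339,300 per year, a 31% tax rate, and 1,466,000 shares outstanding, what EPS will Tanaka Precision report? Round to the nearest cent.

£1.62

Interest = £2,339,300.00, so EBT = £5,773,000 − £2,339,300.00 = £3,433,700.00.
Net income = £3,433,700.00 × (1 − 0.31) = £2,369,253.00.
EPS = £2,369,253.00 ÷ 1,466,000 = £1.62.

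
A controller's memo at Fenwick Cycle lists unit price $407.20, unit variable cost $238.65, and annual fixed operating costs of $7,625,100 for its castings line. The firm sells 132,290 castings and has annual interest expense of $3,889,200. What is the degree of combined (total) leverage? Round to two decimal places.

Contribution at this volume is 132,290 × $168.55 = $22,297,479.50.
EBIT = $22,297,479.50 − $7,625,100 = $14,672,379.50. Interest = $3,889,200.00.
DOL = $22,297,479.50 ÷ $14,672,379.50 = 1.5197; DFL = $14,672,379.50 ÷ $10,783,179.50 = 1.3607.
Combined leverage = 1.5197 × 1.3607 = 2.0679.

2.07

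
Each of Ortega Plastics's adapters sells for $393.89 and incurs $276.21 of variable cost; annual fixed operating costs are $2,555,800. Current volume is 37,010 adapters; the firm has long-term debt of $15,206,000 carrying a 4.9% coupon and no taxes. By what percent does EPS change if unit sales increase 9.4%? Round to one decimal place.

+38.8%

Contribution at this volume is 37,010 × $117.68 = $4,355,336.80.
EBIT = $4,355,336.80 − $2,555,800 = $1,799,536.80.
After interest of $745,094.00, pre-tax earnings = $1,054,442.80.
Degree of combined leverage = contribution ÷ (EBIT − I) = $4,355,336.80 ÷ $1,054,442.80 = 4.1305.
EPS therefore changes by 4.1305 × (+9.4%) = +38.8%.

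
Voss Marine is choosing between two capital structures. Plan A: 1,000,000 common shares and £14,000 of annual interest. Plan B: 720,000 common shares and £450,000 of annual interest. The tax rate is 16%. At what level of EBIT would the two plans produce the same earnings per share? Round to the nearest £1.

At indifference, (EBIT − 14,000)(1 − t)/1,000,000 = (EBIT − 450,000)(1 − t)/720,000.
The (1 − t) factor cancels: (EBIT − 14,000) × 720,000 = (EBIT − 450,000) × 1,000,000.
EBIT × (1,000,000 − 720,000) = 450,000 × 1,000,000 − 14,000 × 720,000 = 439,920,000,000, so EBIT = 439,920,000,000 ÷ 280,000 = 1,571,142.86.

£1,571,143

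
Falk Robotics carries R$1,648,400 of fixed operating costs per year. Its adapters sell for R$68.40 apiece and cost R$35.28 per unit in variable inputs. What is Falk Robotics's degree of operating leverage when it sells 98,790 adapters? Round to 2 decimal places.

Total contribution margin = 98,790 × R$33.12 = R$3,271,924.80.
EBIT = R$3,271,924.80 − R$1,648,400 = R$1,623,524.80.
Degree of operating leverage = R$3,271,924.80 / R$1,623,524.80 = 2.0153.

2.02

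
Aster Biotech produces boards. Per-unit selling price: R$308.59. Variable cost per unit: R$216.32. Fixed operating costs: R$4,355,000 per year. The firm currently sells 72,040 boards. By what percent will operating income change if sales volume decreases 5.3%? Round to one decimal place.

Contribution at this volume is 72,040 × R$92.27 = R$6,647,130.80.
Subtracting fixed costs: EBIT = R$6,647,130.80 − R$4,355,000 = R$2,292,130.80.
DOL = contribution ÷ EBIT = R$6,647,130.80 ÷ R$2,292,130.80 = 2.9000.
%ΔEBIT = DOL × %ΔSales = 2.9000 × -5.3% = -15.4%.

-15.4%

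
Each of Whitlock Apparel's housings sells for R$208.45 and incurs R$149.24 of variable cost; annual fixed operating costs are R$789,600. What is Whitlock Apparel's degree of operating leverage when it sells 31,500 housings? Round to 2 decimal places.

Total contribution margin = 31,500 × R$59.21 = R$1,865,115.00.
EBIT = R$1,865,115.00 − R$789,600 = R$1,075,515.00.
DOL = contribution ÷ EBIT = R$1,865,115.00 ÷ R$1,075,515.00 = 1.7342.

1.73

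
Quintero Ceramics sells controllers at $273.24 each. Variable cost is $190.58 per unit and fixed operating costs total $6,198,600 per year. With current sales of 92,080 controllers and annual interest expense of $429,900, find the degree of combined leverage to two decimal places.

7.74

Total contribution margin = 92,080 × $82.66 = $7,611,332.80.
Operating income = contribution − fixed costs = $7,611,332.80 − $6,198,600 = $1,412,732.80. Interest = $429,900.00.
DOL = $7,611,332.80 ÷ $1,412,732.80 = 5.3877; DFL = $1,412,732.80 ÷ $982,832.80 = 1.4374.
Combined leverage = 5.3877 × 1.4374 = 7.7443.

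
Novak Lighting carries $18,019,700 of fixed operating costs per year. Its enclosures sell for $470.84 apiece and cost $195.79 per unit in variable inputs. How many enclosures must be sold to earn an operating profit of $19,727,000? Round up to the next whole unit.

Contribution margin per unit = $470.84 − $195.79 = $275.05.
Need Q such that Q × $275.05 − $18,019,700 = $19,727,000, i.e. Q = $37,746,700 / $275.05 = 137,235.78 → 137,236.

137,236 enclosures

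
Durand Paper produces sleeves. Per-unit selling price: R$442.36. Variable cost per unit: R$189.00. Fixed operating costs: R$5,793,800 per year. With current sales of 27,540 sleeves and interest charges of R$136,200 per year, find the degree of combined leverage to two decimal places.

Contribution at this volume is 27,540 × R$253.36 = R$6,977,534.40.
EBIT = R$6,977,534.40 − R$5,793,800 = R$1,183,734.40. Interest = R$136,200.00, so EBIT − I = R$1,047,534.40.
Degree of total leverage = total CM / (EBIT − interest) = R$6,977,534.40 / R$1,047,534.40 = 6.6609.

6.66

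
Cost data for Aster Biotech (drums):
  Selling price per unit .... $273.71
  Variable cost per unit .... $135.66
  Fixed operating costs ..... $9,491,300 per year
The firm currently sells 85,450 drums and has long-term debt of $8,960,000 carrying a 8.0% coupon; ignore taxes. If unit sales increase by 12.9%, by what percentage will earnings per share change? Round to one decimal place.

Total contribution margin = 85,450 × $138.05 = $11,796,372.50.
Operating income = contribution − fixed costs = $11,796,372.50 − $9,491,300 = $2,305,072.50.
After interest of $716,800.00, pre-tax earnings = $1,588,272.50.
Degree of combined leverage = contribution ÷ (EBIT − I) = $11,796,372.50 ÷ $1,588,272.50 = 7.4272.
%ΔEPS = DCL × %ΔSales = 7.4272 × +12.9% = +95.8%.

+95.8%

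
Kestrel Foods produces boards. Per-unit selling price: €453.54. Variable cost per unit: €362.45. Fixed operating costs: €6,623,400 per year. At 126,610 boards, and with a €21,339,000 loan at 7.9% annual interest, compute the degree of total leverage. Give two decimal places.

Total contribution margin = 126,610 × €91.09 = €11,532,904.90.
Subtracting fixed costs: EBIT = €11,532,904.90 − €6,623,400 = €4,909,504.90. Interest = €1,685,781.00.
DOL = €11,532,904.90 ÷ €4,909,504.90 = 2.3491; DFL = €4,909,504.90 ÷ €3,223,723.90 = 1.5229.
Combined leverage = 2.3491 × 1.5229 = 3.5774.

3.58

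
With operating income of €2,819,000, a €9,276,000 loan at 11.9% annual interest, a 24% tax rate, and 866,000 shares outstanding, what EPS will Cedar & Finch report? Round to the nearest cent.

Pre-tax income = €2,819,000 − €1,103,844.00 = €1,715,156.00.
Net income = €1,715,156.00 × (1 − 0.24) = €1,303,518.56.
EPS = €1,303,518.56 ÷ 866,000 = €1.51.

€1.51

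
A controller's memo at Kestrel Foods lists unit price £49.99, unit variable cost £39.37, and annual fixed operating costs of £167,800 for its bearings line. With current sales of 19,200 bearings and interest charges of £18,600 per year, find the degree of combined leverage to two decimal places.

11.65

At 19,200 units, contribution = 19,200 × £10.62 = £203,904.00.
Subtracting fixed costs: EBIT = £203,904.00 − £167,800 = £36,104.00. Interest = £18,600.00, so EBIT − I = £17,504.00.
Degree of total leverage = total CM / (EBIT − interest) = £203,904.00 / £17,504.00 = 11.6490.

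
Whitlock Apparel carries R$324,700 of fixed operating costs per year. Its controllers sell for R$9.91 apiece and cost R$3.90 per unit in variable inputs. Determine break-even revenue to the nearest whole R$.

R$535,404

CM per unit = R$9.91 − R$3.90 = R$6.01; CM ratio = R$6.01 / R$9.91 = 0.6065.
Break-even sales = FC ÷ CM ratio = R$324,700 × R$9.91 / R$6.01 = R$535,404.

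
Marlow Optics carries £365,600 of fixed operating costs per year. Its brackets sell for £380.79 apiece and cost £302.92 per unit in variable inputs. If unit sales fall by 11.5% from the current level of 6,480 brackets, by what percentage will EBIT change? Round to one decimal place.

Contribution at this volume is 6,480 × £77.87 = £504,597.60.
Subtracting fixed costs: EBIT = £504,597.60 − £365,600 = £138,997.60.
Degree of operating leverage = £504,597.60 / £138,997.60 = 3.6303.
So EBIT moves 3.6303 × (-11.5%) = -41.7%.

-41.7%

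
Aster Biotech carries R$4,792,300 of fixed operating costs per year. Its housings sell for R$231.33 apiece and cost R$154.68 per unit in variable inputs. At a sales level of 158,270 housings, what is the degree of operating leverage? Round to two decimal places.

1.65

Total contribution margin = 158,270 × R$76.65 = R$12,131,395.50.
Operating income = contribution − fixed costs = R$12,131,395.50 − R$4,792,300 = R$7,339,095.50.
DOL = contribution ÷ EBIT = R$12,131,395.50 ÷ R$7,339,095.50 = 1.6530.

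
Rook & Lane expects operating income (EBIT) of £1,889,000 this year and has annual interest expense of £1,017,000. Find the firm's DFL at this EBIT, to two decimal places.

Annual interest charges come to £1,017,000.00.
DFL = EBIT ÷ (EBIT − I) = £1,889,000 ÷ (£1,889,000 − £1,017,000.00) = £1,889,000 ÷ £872,000.00 = 2.1663.

2.17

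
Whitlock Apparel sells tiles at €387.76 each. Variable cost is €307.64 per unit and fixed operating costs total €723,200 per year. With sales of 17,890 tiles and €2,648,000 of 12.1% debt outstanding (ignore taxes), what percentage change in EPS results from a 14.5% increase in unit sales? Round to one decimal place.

At 17,890 units, contribution = 17,890 × €80.12 = €1,433,346.80.
Operating income = contribution − fixed costs = €1,433,346.80 − €723,200 = €710,146.80.
Interest = €320,408.00, so EBIT − I = €389,738.80.
Degree of combined leverage = contribution ÷ (EBIT − I) = €1,433,346.80 ÷ €389,738.80 = 3.6777.
EPS therefore changes by 3.6777 × (+14.5%) = +53.3%.

+53.3%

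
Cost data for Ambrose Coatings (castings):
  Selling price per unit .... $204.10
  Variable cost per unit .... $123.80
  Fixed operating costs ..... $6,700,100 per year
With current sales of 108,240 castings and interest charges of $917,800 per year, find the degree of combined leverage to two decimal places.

8.09

At 108,240 units, contribution = 108,240 × $80.30 = $8,691,672.00.
Operating income = contribution − fixed costs = $8,691,672.00 − $6,700,100 = $1,991,572.00. Interest = $917,800.00.
DOL = $8,691,672.00 ÷ $1,991,572.00 = 4.3642; DFL = $1,991,572.00 ÷ $1,073,772.00 = 1.8547.
Combined leverage = 4.3642 × 1.8547 = 8.0943.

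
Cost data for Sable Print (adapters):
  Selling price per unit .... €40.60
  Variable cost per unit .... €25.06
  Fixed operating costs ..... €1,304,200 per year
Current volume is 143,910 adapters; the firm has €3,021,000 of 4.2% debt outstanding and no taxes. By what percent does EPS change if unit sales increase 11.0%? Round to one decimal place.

+30.5%

Contribution at this volume is 143,910 × €15.54 = €2,236,361.40.
Subtracting fixed costs: EBIT = €2,236,361.40 − €1,304,200 = €932,161.40.
Interest = €126,882.00, so EBIT − I = €805,279.40.
DCL = total CM / (EBIT − I) = €2,236,361.40 / €805,279.40 = 2.7771.
EPS therefore changes by 2.7771 × (+11.0%) = +30.5%.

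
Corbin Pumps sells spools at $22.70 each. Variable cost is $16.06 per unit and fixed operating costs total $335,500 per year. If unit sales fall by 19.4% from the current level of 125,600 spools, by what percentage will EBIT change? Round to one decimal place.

Total contribution margin = 125,600 × $6.64 = $833,984.00.
EBIT = $833,984.00 − $335,500 = $498,484.00.
So DOL = total CM / EBIT = $833,984.00 / $498,484.00 = 1.6730.
Operating income changes by 1.6730 × -19.4% = -32.5%.

-32.5%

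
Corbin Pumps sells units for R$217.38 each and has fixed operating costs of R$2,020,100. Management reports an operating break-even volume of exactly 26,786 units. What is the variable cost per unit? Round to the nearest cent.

R$141.96

At break-even, FC = Q × (P − VC), so P − VC = R$2,020,100 ÷ 26,786 = R$75.4163.
Hence VC = price − CM = R$217.38 − R$75.4163 = R$141.96.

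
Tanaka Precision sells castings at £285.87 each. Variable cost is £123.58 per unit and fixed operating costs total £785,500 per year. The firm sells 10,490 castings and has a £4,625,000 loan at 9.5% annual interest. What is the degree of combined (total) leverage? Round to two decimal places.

Total contribution margin = 10,490 × £162.29 = £1,702,422.10.
Operating income = contribution − fixed costs = £1,702,422.10 − £785,500 = £916,922.10. Interest = £439,375.00, so EBIT − I = £477,547.10.
Degree of total leverage = total CM / (EBIT − interest) = £1,702,422.10 / £477,547.10 = 3.5649.

3.56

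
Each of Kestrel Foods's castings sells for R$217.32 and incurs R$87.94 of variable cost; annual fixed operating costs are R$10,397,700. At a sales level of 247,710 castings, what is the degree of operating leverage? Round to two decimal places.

1.48

Total contribution margin = 247,710 × R$129.38 = R$32,048,719.80.
EBIT = R$32,048,719.80 − R$10,397,700 = R$21,651,019.80.
So DOL = total CM / EBIT = R$32,048,719.80 / R$21,651,019.80 = 1.4802.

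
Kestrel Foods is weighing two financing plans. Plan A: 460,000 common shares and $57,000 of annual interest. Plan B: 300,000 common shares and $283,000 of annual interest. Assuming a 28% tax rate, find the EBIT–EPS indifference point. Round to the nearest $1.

At indifference, (EBIT − 57,000)(1 − t)/460,000 = (EBIT − 283,000)(1 − t)/300,000.
The (1 − t) factor cancels: (EBIT − 57,000) × 300,000 = (EBIT − 283,000) × 460,000.
Solving, EBIT = (283,000·460,000 − 57,000·300,000) / (460,000 − 300,000) = 113,080,000,000 / 160,000 = 706,750.00.

$706,750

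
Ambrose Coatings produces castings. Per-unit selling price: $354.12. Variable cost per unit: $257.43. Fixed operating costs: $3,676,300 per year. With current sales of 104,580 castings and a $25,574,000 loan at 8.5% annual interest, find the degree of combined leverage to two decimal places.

2.37

At 104,580 units, contribution = 104,580 × $96.69 = $10,111,840.20.
EBIT = $10,111,840.20 − $3,676,300 = $6,435,540.20. Interest = $2,173,790.00, so EBIT − I = $4,261,750.20.
Degree of total leverage = total CM / (EBIT − interest) = $10,111,840.20 / $4,261,750.20 = 2.3727.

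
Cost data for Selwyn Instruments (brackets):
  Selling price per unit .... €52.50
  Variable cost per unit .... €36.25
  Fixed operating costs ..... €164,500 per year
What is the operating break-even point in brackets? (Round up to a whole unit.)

10,124 brackets

Each unit contributes €52.50 − €36.25 = €16.25.
Units to break even: €164,500 ÷ €16.25 = 10,123.08, rounded up to 10,124.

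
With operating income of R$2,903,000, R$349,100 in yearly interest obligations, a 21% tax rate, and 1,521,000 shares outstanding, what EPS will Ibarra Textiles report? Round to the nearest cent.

R$1.33

Pre-tax income = R$2,903,000 − R$349,100.00 = R$2,553,900.00.
After tax at 21%: net income = R$2,553,900.00 × 0.79 = R$2,017,581.00.
Per share: R$2,017,581.00 / 1,521,000 shares = R$1.33.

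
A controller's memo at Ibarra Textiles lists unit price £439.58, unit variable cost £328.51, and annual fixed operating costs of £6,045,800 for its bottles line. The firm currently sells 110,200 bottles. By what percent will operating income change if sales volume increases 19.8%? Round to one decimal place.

Total contribution margin = 110,200 × £111.07 = £12,239,914.00.
Subtracting fixed costs: EBIT = £12,239,914.00 − £6,045,800 = £6,194,114.00.
Degree of operating leverage = £12,239,914.00 / £6,194,114.00 = 1.9761.
%ΔEBIT = DOL × %ΔSales = 1.9761 × +19.8% = +39.1%.

+39.1%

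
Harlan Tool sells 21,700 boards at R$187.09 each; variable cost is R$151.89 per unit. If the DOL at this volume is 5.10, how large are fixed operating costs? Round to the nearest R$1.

Contribution at this volume is 21,700 × R$35.20 = R$763,840.00.
DOL = contribution / EBIT, so EBIT = R$763,840.00 / 5.10 = R$149,772.55.
And FC = contribution − EBIT = R$763,840.00 − R$149,772.55 = R$614,067.

R$614,067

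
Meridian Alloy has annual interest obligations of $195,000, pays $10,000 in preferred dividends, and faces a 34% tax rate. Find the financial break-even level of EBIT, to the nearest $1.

$210,152

Preferred dividends are paid after tax, so their pre-tax equivalent is $10,000 ÷ (1 − 0.34) = $15,151.52.
Financial break-even EBIT = interest + D_p ÷ (1 − t) = $195,000 + $15,151.52 = $210,151.52.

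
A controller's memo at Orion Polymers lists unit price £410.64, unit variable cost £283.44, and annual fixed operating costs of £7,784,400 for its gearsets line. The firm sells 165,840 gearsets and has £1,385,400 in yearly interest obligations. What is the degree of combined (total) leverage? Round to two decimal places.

At 165,840 units, contribution = 165,840 × £127.20 = £21,094,848.00.
EBIT = £21,094,848.00 − £7,784,400 = £13,310,448.00. Interest = £1,385,400.00.
DOL = £21,094,848.00 ÷ £13,310,448.00 = 1.5848; DFL = £13,310,448.00 ÷ £11,925,048.00 = 1.1162.
Combined leverage = 1.5848 × 1.1162 = 1.7690.

1.77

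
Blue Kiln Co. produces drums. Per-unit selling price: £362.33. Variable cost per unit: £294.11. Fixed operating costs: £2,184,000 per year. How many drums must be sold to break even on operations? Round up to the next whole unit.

Each unit contributes £362.33 − £294.11 = £68.22.
Break-even Q = £2,184,000 / £68.22 = 32,014.07 → 32,015 drums.

32,015 drums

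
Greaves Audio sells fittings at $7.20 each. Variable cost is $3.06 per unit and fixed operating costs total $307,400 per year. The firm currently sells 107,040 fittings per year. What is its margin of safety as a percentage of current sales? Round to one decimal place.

Unit CM = price − variable cost = $7.20 − $3.06 = $4.14. Break-even units = $307,400 ÷ $4.14 = 74,251.21; break-even revenue = 74,251.21 × $7.20 = $534,608.70.
Current sales = 107,040 × $7.20 = $770,688.00.
Margin of safety = ($770,688.00 − $534,608.70) ÷ $770,688.00 = 30.6%.

30.6%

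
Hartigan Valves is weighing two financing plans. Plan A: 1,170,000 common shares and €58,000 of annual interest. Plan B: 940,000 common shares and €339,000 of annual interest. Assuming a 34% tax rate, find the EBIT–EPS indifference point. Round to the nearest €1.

Set EPS_A = EPS_B: (EBIT − €58,000)(1 − 0.34) ÷ 1,170,000 = (EBIT − €339,000)(1 − 0.34) ÷ 940,000.
Cancelling (1 − t) and cross-multiplying: 940,000·(EBIT − 58,000) = 1,170,000·(EBIT − 339,000).
EBIT × (1,170,000 − 940,000) = 339,000 × 1,170,000 − 58,000 × 940,000 = 342,110,000,000, so EBIT = 342,110,000,000 ÷ 230,000 = 1,487,434.78.

€1,487,435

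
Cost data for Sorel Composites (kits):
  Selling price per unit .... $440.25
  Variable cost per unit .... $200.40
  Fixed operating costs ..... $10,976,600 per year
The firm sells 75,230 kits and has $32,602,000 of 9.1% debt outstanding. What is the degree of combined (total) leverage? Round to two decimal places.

4.40

At 75,230 units, contribution = 75,230 × $239.85 = $18,043,915.50.
Operating income = contribution − fixed costs = $18,043,915.50 − $10,976,600 = $7,067,315.50. Interest = $2,966,782.00, so EBIT − I = $4,100,533.50.
DCL = contribution ÷ (EBIT − I) = $18,043,915.50 ÷ $4,100,533.50 = 4.4004.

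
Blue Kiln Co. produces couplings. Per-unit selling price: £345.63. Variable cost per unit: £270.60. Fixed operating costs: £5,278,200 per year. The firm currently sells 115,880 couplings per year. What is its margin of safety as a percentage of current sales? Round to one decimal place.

39.3%

Each unit contributes £345.63 − £270.60 = £75.03. Break-even units = £5,278,200 ÷ £75.03 = 70,347.86; break-even revenue = 70,347.86 × £345.63 = £24,314,331.15.
Current sales = 115,880 × £345.63 = £40,051,604.40.
Margin of safety = (£40,051,604.40 − £24,314,331.15) ÷ £40,051,604.40 = 39.3%.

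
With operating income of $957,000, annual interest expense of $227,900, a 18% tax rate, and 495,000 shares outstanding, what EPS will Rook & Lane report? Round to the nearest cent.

Pre-tax income = $957,000 − $227,900.00 = $729,100.00.
After tax at 18%: net income = $729,100.00 × 0.82 = $597,862.00.
Per share: $597,862.00 / 495,000 shares = $1.21.

$1.21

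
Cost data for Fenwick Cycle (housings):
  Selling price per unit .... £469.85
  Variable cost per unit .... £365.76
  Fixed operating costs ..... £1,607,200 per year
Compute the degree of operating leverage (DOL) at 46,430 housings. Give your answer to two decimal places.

1.50

At 46,430 units, contribution = 46,430 × £104.09 = £4,832,898.70.
EBIT = £4,832,898.70 − £1,607,200 = £3,225,698.70.
DOL = contribution ÷ EBIT = £4,832,898.70 ÷ £3,225,698.70 = 1.4982.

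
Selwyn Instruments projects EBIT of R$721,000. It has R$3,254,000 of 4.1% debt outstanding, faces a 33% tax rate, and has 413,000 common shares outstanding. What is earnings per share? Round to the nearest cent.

R$0.95

Interest = R$133,414.00, so EBT = R$721,000 − R$133,414.00 = R$587,586.00.
Net income = R$587,586.00 × (1 − 0.33) = R$393,682.62.
Per share: R$393,682.62 / 413,000 shares = R$0.95.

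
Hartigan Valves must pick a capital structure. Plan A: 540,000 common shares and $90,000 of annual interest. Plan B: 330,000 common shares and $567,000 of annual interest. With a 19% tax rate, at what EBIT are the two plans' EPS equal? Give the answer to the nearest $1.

At indifference, (EBIT − 90,000)(1 − t)/540,000 = (EBIT − 567,000)(1 − t)/330,000.
The (1 − t) factor cancels: (EBIT − 90,000) × 330,000 = (EBIT − 567,000) × 540,000.
Solving, EBIT = (567,000·540,000 − 90,000·330,000) / (540,000 − 330,000) = 276,480,000,000 / 210,000 = 1,316,571.43.

$1,316,571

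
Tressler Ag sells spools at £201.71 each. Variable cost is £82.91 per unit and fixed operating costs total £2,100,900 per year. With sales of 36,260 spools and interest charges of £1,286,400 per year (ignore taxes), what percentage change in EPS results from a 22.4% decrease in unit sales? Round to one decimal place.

-104.8%

Contribution at this volume is 36,260 × £118.80 = £4,307,688.00.
Operating income = contribution − fixed costs = £4,307,688.00 − £2,100,900 = £2,206,788.00.
After interest of £1,286,400.00, pre-tax earnings = £920,388.00.
DCL = total CM / (EBIT − I) = £4,307,688.00 / £920,388.00 = 4.6803.
%ΔEPS = DCL × %ΔSales = 4.6803 × -22.4% = -104.8%.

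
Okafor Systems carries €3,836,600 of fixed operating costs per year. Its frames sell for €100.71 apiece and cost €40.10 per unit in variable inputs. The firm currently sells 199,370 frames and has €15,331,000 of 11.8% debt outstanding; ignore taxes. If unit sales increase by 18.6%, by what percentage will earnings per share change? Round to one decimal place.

+34.9%

Total contribution margin = 199,370 × €60.61 = €12,083,815.70.
Operating income = contribution − fixed costs = €12,083,815.70 − €3,836,600 = €8,247,215.70.
After interest of €1,809,058.00, pre-tax earnings = €6,438,157.70.
Degree of combined leverage = contribution ÷ (EBIT − I) = €12,083,815.70 ÷ €6,438,157.70 = 1.8769.
%ΔEPS = DCL × %ΔSales = 1.8769 × +18.6% = +34.9%.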